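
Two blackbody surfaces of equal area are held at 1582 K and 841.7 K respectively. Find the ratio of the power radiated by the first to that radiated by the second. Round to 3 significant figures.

With equal areas, P₁/P₂ = (T₁/T₂)⁴ = (1582/841.7)⁴ = 12.5.

P₁/P₂ ≈ 12.5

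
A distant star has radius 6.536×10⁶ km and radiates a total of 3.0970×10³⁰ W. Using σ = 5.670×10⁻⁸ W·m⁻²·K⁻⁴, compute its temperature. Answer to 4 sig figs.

T ≈ 1.786×10⁴ K

Surface area A = 4πR² = 4π(6.536×10⁹ m)² = 5.36827×10²⁰ m².
P = σAT⁴ ⇒ T = (P/(σA))^(1/4) = (3.0970×10³⁰/(5.670×10⁻⁸×5.36827×10²⁰))^(1/4) = 1.786×10⁴ K.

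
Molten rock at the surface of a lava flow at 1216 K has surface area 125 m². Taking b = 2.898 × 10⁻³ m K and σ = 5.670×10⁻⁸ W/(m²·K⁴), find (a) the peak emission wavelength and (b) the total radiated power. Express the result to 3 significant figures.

λ_max ≈ 2.38×10³ nm; P ≈ 1.55×10⁷ W

(a) λ_max = b/T = 2.898×10⁻³/1216 = 2.383×10⁻⁶ m = 2.38×10³ nm.
Area A = 125 m².
(b) P = σAT⁴ = 5.670×10⁻⁸×125×(1216)⁴ = 1.55×10⁷ W.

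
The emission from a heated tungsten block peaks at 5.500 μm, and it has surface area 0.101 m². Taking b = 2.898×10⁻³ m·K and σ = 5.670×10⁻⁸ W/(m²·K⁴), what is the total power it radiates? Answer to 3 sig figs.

P ≈ 441 W

Wien's law: T = b/λ_max = 2.898×10⁻³/5.500×10⁻⁶ = 526.909 K.
Area A = 0.101 m².
Then P = σAT⁴ = 5.670×10⁻⁸×0.101×(526.909)⁴ = 441 W.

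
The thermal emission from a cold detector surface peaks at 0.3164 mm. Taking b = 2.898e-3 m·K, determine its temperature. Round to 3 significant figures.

T ≈ 9.16 K

Wien's law gives T = b/λ_max = (2.898×10⁻³ m·K)/(3.164×10⁻⁴ m) = 9.16 K.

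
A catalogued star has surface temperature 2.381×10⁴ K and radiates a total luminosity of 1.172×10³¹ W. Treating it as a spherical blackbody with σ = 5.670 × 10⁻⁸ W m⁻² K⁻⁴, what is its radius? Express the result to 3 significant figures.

L = 4πR²σT⁴ ⇒ R = √(L/(4πσT⁴)).
σT⁴ = 1.82230×10¹⁰ W/m², so R = √(1.172×10³¹/(4π×1.82230×10¹⁰)) = 7.15×10⁹ m.

R ≈ 7.15×10⁹ m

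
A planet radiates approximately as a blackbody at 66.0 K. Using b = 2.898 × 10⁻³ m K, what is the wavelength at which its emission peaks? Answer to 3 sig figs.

λ_max ≈ 43.9 μm

Wien's displacement law: λ_max = b/T = (2.898×10⁻³ m·K)/(66.0 K) = 4.391×10⁻⁵ m.
That is 43.9 μm, in the infrared range.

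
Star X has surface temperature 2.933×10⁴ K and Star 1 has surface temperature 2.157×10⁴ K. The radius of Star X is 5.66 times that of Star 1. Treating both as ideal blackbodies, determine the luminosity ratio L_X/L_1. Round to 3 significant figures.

L ∝ R²T⁴, so L_X/L_1 = (R_X/R_1)²(T_X/T_1)⁴ = (5.66)² × (2.933×10⁴/2.157×10⁴)⁴ = 32.0356 × 3.41860 = 110.

L_X/L_1 ≈ 110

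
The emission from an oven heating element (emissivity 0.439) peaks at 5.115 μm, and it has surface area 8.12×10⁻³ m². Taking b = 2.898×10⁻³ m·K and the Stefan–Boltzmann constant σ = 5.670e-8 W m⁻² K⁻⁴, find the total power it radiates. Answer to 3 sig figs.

P ≈ 20.8 W

Wien's law: T = b/λ_max = 2.898×10⁻³/5.115×10⁻⁶ = 566.569 K.
Area A = 8.12×10⁻³ m².
Then P = εσAT⁴ = 0.439×5.670×10⁻⁸×8.12×10⁻³×(566.569)⁴ = 20.8 W.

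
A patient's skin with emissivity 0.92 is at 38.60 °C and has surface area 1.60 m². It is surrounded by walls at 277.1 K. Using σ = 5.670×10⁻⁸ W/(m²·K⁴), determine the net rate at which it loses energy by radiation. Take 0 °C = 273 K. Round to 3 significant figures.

T = 38.60 °C + 273 = 311.60 K.
Area A = 1.60 m².
Net radiated power P_net = εσA(T⁴ − T₀⁴) = 0.92×5.670×10⁻⁸×1.60×(311.60⁴ − 277.1⁴).
T⁴ − T₀⁴ = 9.42735×10⁹ − 5.89585×10⁹ = 3.53150×10⁹ K⁴, so P_net = 295 W.

Net loss ≈ 295 W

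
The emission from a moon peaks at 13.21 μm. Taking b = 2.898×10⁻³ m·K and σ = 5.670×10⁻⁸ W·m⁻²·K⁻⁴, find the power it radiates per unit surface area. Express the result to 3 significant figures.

I ≈ 131 W/m²

Wien's law: T = b/λ_max = 2.898×10⁻³/1.321×10⁻⁵ = 219.379 K.
Then I = σT⁴ = 5.670×10⁻⁸×(219.379)⁴ = 131 W/m².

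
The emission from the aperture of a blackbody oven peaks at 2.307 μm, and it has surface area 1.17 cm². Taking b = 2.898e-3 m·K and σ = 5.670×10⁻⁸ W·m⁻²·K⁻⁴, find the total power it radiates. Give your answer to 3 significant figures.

Wien's law: T = b/λ_max = 2.898×10⁻³/2.307×10⁻⁶ = 1256.18 K.
Area A = 1.17 cm² = 1.17×10⁻⁴ m².
Then P = σAT⁴ = 5.670×10⁻⁸×1.17×10⁻⁴×(1256.18)⁴ = 16.5 W.

P ≈ 16.5 W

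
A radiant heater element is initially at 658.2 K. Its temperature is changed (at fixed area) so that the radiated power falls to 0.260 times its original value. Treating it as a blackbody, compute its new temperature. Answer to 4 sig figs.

T₂ ≈ 470.0 K

P ∝ T⁴, so T₂/T₁ = (P₂/P₁)^(1/4) = (0.260)^(1/4) = 0.714074.
T₂ = 658.2 × 0.714074 = 470.0 K.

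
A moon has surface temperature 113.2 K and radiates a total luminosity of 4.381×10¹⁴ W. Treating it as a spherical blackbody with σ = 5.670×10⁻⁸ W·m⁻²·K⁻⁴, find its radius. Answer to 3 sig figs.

L = 4πR²σT⁴ ⇒ R = √(L/(4πσT⁴)).
σT⁴ = 9.31041 W/m², so R = √(4.381×10¹⁴/(4π×9.31041)) = 1.94×10⁶ m.

R ≈ 1.94×10⁶ m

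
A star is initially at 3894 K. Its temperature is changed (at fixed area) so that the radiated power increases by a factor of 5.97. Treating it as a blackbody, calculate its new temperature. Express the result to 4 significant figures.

P ∝ T⁴, so T₂/T₁ = (P₂/P₁)^(1/4) = (5.97)^(1/4) = 1.56312.
T₂ = 3894 × 1.56312 = 6087 K.

T₂ ≈ 6087 K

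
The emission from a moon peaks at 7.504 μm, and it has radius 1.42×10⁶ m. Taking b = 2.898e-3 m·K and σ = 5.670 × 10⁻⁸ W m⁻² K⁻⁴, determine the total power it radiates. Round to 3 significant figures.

Wien's law: T = b/λ_max = 2.898×10⁻³/7.504×10⁻⁶ = 386.194 K.
Surface area A = 4πR² = 4π(1.42×10⁶ m)² = 2.53388×10¹³ m².
Then P = σAT⁴ = 5.670×10⁻⁸×2.53388×10¹³×(386.194)⁴ = 3.20×10¹⁶ W.

P ≈ 3.20×10¹⁶ W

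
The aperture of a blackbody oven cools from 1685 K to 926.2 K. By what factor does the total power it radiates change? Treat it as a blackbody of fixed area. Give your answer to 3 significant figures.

P ∝ T⁴, so P₂/P₁ = (T₂/T₁)⁴ = (926.2/1685)⁴ = (0.549674)⁴ = 0.0913.

P₂/P₁ ≈ 0.0913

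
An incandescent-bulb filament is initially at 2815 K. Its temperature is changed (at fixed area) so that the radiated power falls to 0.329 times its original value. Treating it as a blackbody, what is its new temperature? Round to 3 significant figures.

T₂ ≈ 2.13×10³ K

P ∝ T⁴, so T₂/T₁ = (P₂/P₁)^(1/4) = (0.329)^(1/4) = 0.757354.
T₂ = 2815 × 0.757354 = 2.13×10³ K.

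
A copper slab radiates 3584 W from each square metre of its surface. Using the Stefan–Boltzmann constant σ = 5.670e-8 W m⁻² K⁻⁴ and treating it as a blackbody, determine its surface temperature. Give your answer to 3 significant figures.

I = σT⁴, so T = (I/σ)^(1/4) = (3584/(5.670×10⁻⁸))^(1/4) = 501 K.

T ≈ 501 K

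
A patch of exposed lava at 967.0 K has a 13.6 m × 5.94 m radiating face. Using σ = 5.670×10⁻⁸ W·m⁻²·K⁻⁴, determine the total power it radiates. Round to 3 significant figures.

Area A = 13.6 × 5.94 = 80.784 m².
P = σAT⁴ = 5.670×10⁻⁸ × 80.784 × (967.0)⁴ = 4.01×10⁶ W.

P ≈ 4.01×10⁶ W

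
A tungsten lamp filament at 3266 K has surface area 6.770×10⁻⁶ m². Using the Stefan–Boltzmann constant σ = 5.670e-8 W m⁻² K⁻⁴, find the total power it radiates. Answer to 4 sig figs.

P ≈ 43.68 W

Area A = 6.770×10⁻⁶ m².
P = σAT⁴ = 5.670×10⁻⁸ × 6.770×10⁻⁶ × (3266)⁴ = 43.68 W.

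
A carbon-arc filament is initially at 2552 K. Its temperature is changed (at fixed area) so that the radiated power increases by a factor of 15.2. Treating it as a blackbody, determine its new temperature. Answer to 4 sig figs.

T₂ ≈ 5039 K

P ∝ T⁴, so T₂/T₁ = (P₂/P₁)^(1/4) = (15.2)^(1/4) = 1.97452.
T₂ = 2552 × 1.97452 = 5039 K.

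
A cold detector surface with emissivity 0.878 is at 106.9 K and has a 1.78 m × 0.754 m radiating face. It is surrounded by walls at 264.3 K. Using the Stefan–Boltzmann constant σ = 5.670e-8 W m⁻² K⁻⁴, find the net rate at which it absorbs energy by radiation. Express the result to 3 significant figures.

Net gain ≈ 317 W

Area A = 1.78 × 0.754 = 1.34212 m².
Net radiated power P_net = εσA(T⁴ − T₀⁴) = 0.878×5.670×10⁻⁸×1.34212×(106.9⁴ − 264.3⁴).
T⁴ − T₀⁴ = 1.30590×10⁸ − 4.87965×10⁹ = -4.74906×10⁹ K⁴, so P_net = -317 W — negative, meaning a net gain of 317 W.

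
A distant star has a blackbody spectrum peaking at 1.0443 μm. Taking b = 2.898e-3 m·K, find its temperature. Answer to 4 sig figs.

Wien's law gives T = b/λ_max = (2.898×10⁻³ m·K)/(1.0443×10⁻⁶ m) = 2775 K.

T ≈ 2775 K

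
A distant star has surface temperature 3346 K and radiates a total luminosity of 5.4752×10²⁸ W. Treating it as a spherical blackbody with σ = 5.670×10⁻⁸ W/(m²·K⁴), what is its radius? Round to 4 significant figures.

R ≈ 2.476×10¹⁰ m

L = 4πR²σT⁴ ⇒ R = √(L/(4πσT⁴)).
σT⁴ = 7.10701×10⁶ W/m², so R = √(5.4752×10²⁸/(4π×7.10701×10⁶)) = 2.476×10¹⁰ m.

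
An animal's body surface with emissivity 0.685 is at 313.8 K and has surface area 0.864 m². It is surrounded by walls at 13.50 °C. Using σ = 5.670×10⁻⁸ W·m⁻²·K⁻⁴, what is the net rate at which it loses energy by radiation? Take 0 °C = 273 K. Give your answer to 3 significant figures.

Surroundings: T = 13.50 °C + 273 = 286.50 K.
Area A = 0.864 m².
Net radiated power P_net = εσA(T⁴ − T₀⁴) = 0.685×5.670×10⁻⁸×0.864×(313.8⁴ − 286.50⁴).
T⁴ − T₀⁴ = 9.69643×10⁹ − 6.73750×10⁹ = 2.95893×10⁹ K⁴, so P_net = 99.3 W.

Net loss ≈ 99.3 W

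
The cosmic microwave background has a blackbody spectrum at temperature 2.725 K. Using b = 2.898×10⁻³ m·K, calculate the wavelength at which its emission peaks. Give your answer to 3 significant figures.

λ_max ≈ 1.06 mm

Wien's displacement law: λ_max = b/T = (2.898×10⁻³ m·K)/(2.725 K) = 1.063×10⁻³ m.
That is 1.06 mm, in the microwave range.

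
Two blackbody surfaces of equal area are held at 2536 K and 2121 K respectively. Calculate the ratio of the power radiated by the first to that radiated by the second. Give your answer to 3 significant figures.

P₁/P₂ ≈ 2.04

With equal areas, P₁/P₂ = (T₁/T₂)⁴ = (2536/2121)⁴ = 2.04.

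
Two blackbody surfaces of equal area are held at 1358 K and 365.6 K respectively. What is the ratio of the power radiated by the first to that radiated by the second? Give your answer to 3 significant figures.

P₁/P₂ ≈ 190

With equal areas, P₁/P₂ = (T₁/T₂)⁴ = (1358/365.6)⁴ = 190.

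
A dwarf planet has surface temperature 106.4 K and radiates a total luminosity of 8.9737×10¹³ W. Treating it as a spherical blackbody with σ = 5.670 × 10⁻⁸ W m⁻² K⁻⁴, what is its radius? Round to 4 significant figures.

R ≈ 9.913×10⁵ m

L = 4πR²σT⁴ ⇒ R = √(L/(4πσT⁴)).
σT⁴ = 7.26691 W/m², so R = √(8.9737×10¹³/(4π×7.26691)) = 9.913×10⁵ m.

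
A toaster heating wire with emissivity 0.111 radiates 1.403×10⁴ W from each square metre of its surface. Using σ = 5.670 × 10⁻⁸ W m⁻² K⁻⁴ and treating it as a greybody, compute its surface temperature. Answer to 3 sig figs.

I = εσT⁴, so T = (I/εσ)^(1/4) = (1.403×10⁴/(0.111×5.670×10⁻⁸))^(1/4) = 1.22×10³ K.

T ≈ 1.22×10³ K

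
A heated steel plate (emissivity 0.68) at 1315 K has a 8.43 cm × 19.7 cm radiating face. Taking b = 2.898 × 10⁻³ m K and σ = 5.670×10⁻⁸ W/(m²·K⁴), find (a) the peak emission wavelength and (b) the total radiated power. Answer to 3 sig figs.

(a) λ_max = b/T = 2.898×10⁻³/1315 = 2.204×10⁻⁶ m = 2.20×10³ nm.
Area A = 0.0843 × 0.197 = 0.0166071 m².
(b) P = εσAT⁴ = 0.68×5.670×10⁻⁸×0.0166071×(1315)⁴ = 1.91×10³ W.

λ_max ≈ 2.20×10³ nm; P ≈ 1.91×10³ W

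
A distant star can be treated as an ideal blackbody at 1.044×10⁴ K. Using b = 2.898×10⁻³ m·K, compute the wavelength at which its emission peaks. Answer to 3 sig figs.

Wien's displacement law: λ_max = b/T = (2.898×10⁻³ m·K)/(1.044×10⁴ K) = 2.776×10⁻⁷ m.
That is 278 nm, in the ultraviolet range.

λ_max ≈ 278 nm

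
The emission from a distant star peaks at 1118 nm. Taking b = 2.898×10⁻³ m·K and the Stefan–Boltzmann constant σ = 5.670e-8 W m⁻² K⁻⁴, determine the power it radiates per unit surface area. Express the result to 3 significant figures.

Wien's law: T = b/λ_max = 2.898×10⁻³/1.118×10⁻⁶ = 2592.13 K.
Then I = σT⁴ = 5.670×10⁻⁸×(2592.13)⁴ = 2.56×10⁶ W/m².

I ≈ 2.56×10⁶ W/m²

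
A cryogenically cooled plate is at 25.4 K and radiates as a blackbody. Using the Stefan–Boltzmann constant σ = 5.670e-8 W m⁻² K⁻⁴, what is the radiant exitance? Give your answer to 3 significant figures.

Stefan–Boltzmann: I = σT⁴ = 5.670×10⁻⁸ × (25.4)⁴ = 0.0236 W/m².

I ≈ 0.0236 W/m²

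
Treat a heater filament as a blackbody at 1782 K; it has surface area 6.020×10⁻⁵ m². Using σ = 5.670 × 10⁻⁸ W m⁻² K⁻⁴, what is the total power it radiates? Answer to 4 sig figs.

Area A = 6.020×10⁻⁵ m².
P = σAT⁴ = 5.670×10⁻⁸ × 6.020×10⁻⁵ × (1782)⁴ = 34.42 W.

P ≈ 34.42 W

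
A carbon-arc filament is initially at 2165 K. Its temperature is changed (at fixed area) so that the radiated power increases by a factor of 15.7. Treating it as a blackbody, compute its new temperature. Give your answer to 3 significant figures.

P ∝ T⁴, so T₂/T₁ = (P₂/P₁)^(1/4) = (15.7)^(1/4) = 1.99056.
T₂ = 2165 × 1.99056 = 4.31×10³ K.

T₂ ≈ 4.31×10³ K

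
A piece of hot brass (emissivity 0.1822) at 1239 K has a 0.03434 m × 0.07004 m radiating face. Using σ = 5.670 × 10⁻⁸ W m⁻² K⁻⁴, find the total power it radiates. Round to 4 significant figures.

P ≈ 58.55 W

Area A = 0.03434 × 0.07004 = 2.40517×10⁻³ m².
P = εσAT⁴ = 0.1822 × 5.670×10⁻⁸ × 2.40517×10⁻³ × (1239)⁴ = 58.55 W.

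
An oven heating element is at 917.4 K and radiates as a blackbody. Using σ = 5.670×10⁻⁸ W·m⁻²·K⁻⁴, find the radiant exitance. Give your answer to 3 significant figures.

Stefan–Boltzmann: I = σT⁴ = 5.670×10⁻⁸ × (917.4)⁴ = 4.02×10⁴ W/m².

I ≈ 4.02×10⁴ W/m²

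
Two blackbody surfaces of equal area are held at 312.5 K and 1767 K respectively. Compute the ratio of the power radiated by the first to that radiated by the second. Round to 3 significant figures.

With equal areas, P₁/P₂ = (T₁/T₂)⁴ = (312.5/1767)⁴ = 9.78×10⁻⁴.

P₁/P₂ ≈ 9.78×10⁻⁴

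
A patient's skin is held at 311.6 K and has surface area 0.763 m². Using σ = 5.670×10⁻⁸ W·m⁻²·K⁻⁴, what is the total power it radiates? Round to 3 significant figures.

P ≈ 408 W

Area A = 0.763 m².
P = σAT⁴ = 5.670×10⁻⁸ × 0.763 × (311.6)⁴ = 408 W.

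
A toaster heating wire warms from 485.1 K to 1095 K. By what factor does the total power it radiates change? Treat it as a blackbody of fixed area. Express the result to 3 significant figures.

P₂/P₁ ≈ 26.0

P ∝ T⁴, so P₂/P₁ = (T₂/T₁)⁴ = (1095/485.1)⁴ = (2.25727)⁴ = 26.0.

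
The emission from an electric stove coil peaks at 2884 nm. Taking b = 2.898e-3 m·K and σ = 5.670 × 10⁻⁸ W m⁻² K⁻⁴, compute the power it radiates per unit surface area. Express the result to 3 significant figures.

Wien's law: T = b/λ_max = 2.898×10⁻³/2.884×10⁻⁶ = 1004.85 K.
Then I = σT⁴ = 5.670×10⁻⁸×(1004.85)⁴ = 5.78×10⁴ W/m².

I ≈ 5.78×10⁴ W/m²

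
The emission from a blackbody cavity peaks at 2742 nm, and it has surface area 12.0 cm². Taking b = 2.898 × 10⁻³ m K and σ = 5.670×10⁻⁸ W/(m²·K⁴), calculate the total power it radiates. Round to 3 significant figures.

Wien's law: T = b/λ_max = 2.898×10⁻³/2.742×10⁻⁶ = 1056.89 K.
Area A = 12.0 cm² = 1.20×10⁻³ m².
Then P = σAT⁴ = 5.670×10⁻⁸×1.20×10⁻³×(1056.89)⁴ = 84.9 W.

P ≈ 84.9 W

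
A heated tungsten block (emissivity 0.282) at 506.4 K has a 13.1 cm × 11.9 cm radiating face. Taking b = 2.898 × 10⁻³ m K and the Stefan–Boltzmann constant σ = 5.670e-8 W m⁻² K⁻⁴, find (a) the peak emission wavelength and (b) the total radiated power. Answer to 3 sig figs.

(a) λ_max = b/T = 2.898×10⁻³/506.4 = 5.723×10⁻⁶ m = 5.72 μm.
Area A = 0.131 × 0.119 = 0.015589 m².
(b) P = εσAT⁴ = 0.282×5.670×10⁻⁸×0.015589×(506.4)⁴ = 16.4 W.

λ_max ≈ 5.72 μm; P ≈ 16.4 W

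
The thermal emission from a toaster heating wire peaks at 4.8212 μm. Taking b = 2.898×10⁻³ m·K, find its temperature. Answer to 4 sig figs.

Wien's law gives T = b/λ_max = (2.898×10⁻³ m·K)/(4.8212×10⁻⁶ m) = 601.1 K.

T ≈ 601.1 K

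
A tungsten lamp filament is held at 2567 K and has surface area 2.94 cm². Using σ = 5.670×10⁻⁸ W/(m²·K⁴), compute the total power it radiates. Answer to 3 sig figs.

P ≈ 724 W

Area A = 2.94 cm² = 2.94×10⁻⁴ m².
P = σAT⁴ = 5.670×10⁻⁸ × 2.94×10⁻⁴ × (2567)⁴ = 724 W.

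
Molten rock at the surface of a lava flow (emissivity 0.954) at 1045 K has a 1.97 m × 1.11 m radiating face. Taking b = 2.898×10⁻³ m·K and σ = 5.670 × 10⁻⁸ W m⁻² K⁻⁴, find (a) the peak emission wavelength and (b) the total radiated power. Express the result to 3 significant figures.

(a) λ_max = b/T = 2.898×10⁻³/1045 = 2.773×10⁻⁶ m = 2.77 μm.
Area A = 1.97 × 1.11 = 2.1867 m².
(b) P = εσAT⁴ = 0.954×5.670×10⁻⁸×2.1867×(1045)⁴ = 1.41×10⁵ W.

λ_max ≈ 2.77 μm; P ≈ 1.41×10⁵ W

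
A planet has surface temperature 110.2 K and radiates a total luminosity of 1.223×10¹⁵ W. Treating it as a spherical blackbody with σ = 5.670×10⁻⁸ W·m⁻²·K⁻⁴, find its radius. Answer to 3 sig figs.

R ≈ 3.41×10⁶ m

L = 4πR²σT⁴ ⇒ R = √(L/(4πσT⁴)).
σT⁴ = 8.36199 W/m², so R = √(1.223×10¹⁵/(4π×8.36199)) = 3.41×10⁶ m.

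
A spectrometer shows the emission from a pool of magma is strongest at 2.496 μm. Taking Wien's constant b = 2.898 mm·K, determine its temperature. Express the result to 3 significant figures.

Wien's law gives T = b/λ_max = (2.898×10⁻³ m·K)/(2.496×10⁻⁶ m) = 1.16×10³ K.

T ≈ 1.16×10³ K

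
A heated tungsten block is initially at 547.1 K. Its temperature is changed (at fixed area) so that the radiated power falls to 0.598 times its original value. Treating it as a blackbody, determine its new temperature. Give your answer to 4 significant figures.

T₂ ≈ 481.1 K

P ∝ T⁴, so T₂/T₁ = (P₂/P₁)^(1/4) = (0.598)^(1/4) = 0.879377.
T₂ = 547.1 × 0.879377 = 481.1 K.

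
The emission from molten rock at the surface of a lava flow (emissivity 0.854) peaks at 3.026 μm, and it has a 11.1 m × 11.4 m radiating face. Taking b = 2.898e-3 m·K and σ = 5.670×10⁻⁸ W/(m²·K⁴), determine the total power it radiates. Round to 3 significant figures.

Wien's law: T = b/λ_max = 2.898×10⁻³/3.026×10⁻⁶ = 957.700 K.
Area A = 11.1 × 11.4 = 126.54 m².
Then P = εσAT⁴ = 0.854×5.670×10⁻⁸×126.54×(957.700)⁴ = 5.15×10⁶ W.

P ≈ 5.15×10⁶ W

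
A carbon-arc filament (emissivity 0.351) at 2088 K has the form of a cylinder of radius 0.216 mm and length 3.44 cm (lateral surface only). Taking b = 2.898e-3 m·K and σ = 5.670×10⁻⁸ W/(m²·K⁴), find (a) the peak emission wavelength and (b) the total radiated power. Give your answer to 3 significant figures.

λ_max ≈ 1.39 μm; P ≈ 17.7 W

(a) λ_max = b/T = 2.898×10⁻³/2088 = 1.388×10⁻⁶ m = 1.39 μm.
Lateral area A = 2πrL = 2π×2.16×10⁻⁴×0.0344 = 4.66866×10⁻⁵ m².
(b) P = εσAT⁴ = 0.351×5.670×10⁻⁸×4.66866×10⁻⁵×(2088)⁴ = 17.7 W.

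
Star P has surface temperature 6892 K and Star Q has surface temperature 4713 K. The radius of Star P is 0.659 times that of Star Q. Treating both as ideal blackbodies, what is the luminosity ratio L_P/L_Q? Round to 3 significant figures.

L_P/L_Q ≈ 1.99

L ∝ R²T⁴, so L_P/L_Q = (R_P/R_Q)²(T_P/T_Q)⁴ = (0.659)² × (6892/4713)⁴ = 0.434281 × 4.57290 = 1.99.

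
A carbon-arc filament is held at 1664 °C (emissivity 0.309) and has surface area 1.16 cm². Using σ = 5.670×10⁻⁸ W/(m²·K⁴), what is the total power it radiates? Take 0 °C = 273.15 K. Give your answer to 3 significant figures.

P ≈ 28.6 W

T = 1664 °C + 273.15 = 1937.15 K.
Area A = 1.16 cm² = 1.16×10⁻⁴ m².
P = εσAT⁴ = 0.309 × 5.670×10⁻⁸ × 1.16×10⁻⁴ × (1937.15)⁴ = 28.6 W.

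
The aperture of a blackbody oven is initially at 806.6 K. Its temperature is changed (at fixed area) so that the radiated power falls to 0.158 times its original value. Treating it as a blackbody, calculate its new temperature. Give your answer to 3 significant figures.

P ∝ T⁴, so T₂/T₁ = (P₂/P₁)^(1/4) = (0.158)^(1/4) = 0.630470.
T₂ = 806.6 × 0.630470 = 509 K.

T₂ ≈ 509 K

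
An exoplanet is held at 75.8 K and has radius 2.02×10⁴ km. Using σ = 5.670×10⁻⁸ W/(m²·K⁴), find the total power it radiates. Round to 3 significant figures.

Surface area A = 4πR² = 4π(2.02×10⁷ m)² = 5.12758×10¹⁵ m².
P = σAT⁴ = 5.670×10⁻⁸ × 5.12758×10¹⁵ × (75.8)⁴ = 9.60×10¹⁵ W.

P ≈ 9.60×10¹⁵ W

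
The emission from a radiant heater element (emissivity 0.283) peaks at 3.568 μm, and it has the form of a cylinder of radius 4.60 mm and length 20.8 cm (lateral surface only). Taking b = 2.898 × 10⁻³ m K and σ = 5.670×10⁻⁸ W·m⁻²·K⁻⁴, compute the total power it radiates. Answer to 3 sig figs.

Wien's law: T = b/λ_max = 2.898×10⁻³/3.568×10⁻⁶ = 812.220 K.
Lateral area A = 2πrL = 2π×4.60×10⁻³×0.208 = 6.01175×10⁻³ m².
Then P = εσAT⁴ = 0.283×5.670×10⁻⁸×6.01175×10⁻³×(812.220)⁴ = 42.0 W.

P ≈ 42.0 W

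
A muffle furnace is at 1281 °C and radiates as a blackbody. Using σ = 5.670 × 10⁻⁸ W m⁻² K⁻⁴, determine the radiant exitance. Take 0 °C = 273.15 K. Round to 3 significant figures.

I ≈ 3.31×10⁵ W/m²

T = 1281 °C + 273.15 = 1554.15 K.
Stefan–Boltzmann: I = σT⁴ = 5.670×10⁻⁸ × (1554.15)⁴ = 3.31×10⁵ W/m².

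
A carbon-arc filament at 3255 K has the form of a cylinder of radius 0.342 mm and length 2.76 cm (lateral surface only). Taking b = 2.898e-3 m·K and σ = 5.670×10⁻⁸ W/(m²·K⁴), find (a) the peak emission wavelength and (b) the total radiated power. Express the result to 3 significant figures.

λ_max ≈ 0.890 μm; P ≈ 377 W

(a) λ_max = b/T = 2.898×10⁻³/3255 = 8.903×10⁻⁷ m = 0.890 μm.
Lateral area A = 2πrL = 2π×3.42×10⁻⁴×0.0276 = 5.93082×10⁻⁵ m².
(b) P = σAT⁴ = 5.670×10⁻⁸×5.93082×10⁻⁵×(3255)⁴ = 377 W.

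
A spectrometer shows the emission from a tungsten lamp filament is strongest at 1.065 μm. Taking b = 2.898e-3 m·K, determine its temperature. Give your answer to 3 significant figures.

Wien's law gives T = b/λ_max = (2.898×10⁻³ m·K)/(1.065×10⁻⁶ m) = 2.72×10³ K.

T ≈ 2.72×10³ K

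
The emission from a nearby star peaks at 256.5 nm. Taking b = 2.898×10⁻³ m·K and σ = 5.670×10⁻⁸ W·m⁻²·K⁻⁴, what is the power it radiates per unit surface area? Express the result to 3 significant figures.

Wien's law: T = b/λ_max = 2.898×10⁻³/2.565×10⁻⁷ = 11298.2 K.
Then I = σT⁴ = 5.670×10⁻⁸×(11298.2)⁴ = 9.24×10⁸ W/m².

I ≈ 9.24×10⁸ W/m²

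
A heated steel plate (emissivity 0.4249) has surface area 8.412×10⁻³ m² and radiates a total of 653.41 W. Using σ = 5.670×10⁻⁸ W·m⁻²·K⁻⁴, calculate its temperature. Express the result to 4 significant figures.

Area A = 8.412×10⁻³ m².
P = εσAT⁴ ⇒ T = (P/(εσA))^(1/4) = (653.41/(0.4249×5.670×10⁻⁸×8.412×10⁻³))^(1/4) = 1340 K.

T ≈ 1340 K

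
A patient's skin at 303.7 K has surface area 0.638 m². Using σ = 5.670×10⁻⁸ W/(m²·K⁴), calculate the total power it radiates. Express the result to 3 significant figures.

Area A = 0.638 m².
P = σAT⁴ = 5.670×10⁻⁸ × 0.638 × (303.7)⁴ = 308 W.

P ≈ 308 W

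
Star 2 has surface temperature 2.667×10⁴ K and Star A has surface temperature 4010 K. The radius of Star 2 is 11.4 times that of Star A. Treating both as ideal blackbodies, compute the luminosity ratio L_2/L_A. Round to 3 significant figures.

L_2/L_A ≈ 2.54×10⁵

L ∝ R²T⁴, so L_2/L_A = (R_2/R_A)²(T_2/T_A)⁴ = (11.4)² × (2.667×10⁴/4010)⁴ = 129.96 × 1956.66 = 2.54×10⁵.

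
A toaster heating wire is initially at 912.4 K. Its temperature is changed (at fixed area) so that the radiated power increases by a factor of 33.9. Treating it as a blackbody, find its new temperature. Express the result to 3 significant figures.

T₂ ≈ 2.20×10³ K

P ∝ T⁴, so T₂/T₁ = (P₂/P₁)^(1/4) = (33.9)^(1/4) = 2.41296.
T₂ = 912.4 × 2.41296 = 2.20×10³ K.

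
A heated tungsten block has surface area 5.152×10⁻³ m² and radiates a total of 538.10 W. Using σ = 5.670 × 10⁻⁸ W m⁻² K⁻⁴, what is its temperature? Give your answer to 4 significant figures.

Area A = 5.152×10⁻³ m².
P = σAT⁴ ⇒ T = (P/(σA))^(1/4) = (538.10/(5.670×10⁻⁸×5.152×10⁻³))^(1/4) = 1165 K.

T ≈ 1165 K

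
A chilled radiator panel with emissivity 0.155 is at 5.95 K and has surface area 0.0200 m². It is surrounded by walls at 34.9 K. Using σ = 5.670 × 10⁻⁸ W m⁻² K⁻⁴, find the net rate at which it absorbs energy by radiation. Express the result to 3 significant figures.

Area A = 0.0200 m².
Net radiated power P_net = εσA(T⁴ − T₀⁴) = 0.155×5.670×10⁻⁸×0.0200×(5.95⁴ − 34.9⁴).
T⁴ − T₀⁴ = 1253.34 − 1.48355×10⁶ = -1.48230×10⁶ K⁴, so P_net = -2.61×10⁻⁴ W — negative, meaning a net gain of 2.61×10⁻⁴ W.

Net gain ≈ 2.61×10⁻⁴ W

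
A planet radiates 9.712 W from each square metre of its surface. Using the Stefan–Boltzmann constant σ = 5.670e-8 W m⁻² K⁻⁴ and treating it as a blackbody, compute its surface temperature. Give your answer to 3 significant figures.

T ≈ 114 K

I = σT⁴, so T = (I/σ)^(1/4) = (9.712/(5.670×10⁻⁸))^(1/4) = 114 K.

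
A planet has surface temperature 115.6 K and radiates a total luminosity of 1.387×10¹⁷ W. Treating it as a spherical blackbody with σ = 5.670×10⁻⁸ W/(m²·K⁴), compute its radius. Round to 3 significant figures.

R ≈ 3.30×10⁷ m

L = 4πR²σT⁴ ⇒ R = √(L/(4πσT⁴)).
σT⁴ = 10.1255 W/m², so R = √(1.387×10¹⁷/(4π×10.1255)) = 3.30×10⁷ m.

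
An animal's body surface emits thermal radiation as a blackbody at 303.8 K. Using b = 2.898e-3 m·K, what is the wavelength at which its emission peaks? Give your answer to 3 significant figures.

λ_max ≈ 9.54 μm

Wien's displacement law: λ_max = b/T = (2.898×10⁻³ m·K)/(303.8 K) = 9.539×10⁻⁶ m.
That is 9.54 μm, in the infrared range.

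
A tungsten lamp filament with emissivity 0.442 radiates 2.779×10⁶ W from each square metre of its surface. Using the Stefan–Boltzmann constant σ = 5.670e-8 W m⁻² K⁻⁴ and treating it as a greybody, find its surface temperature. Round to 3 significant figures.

T ≈ 3.25×10³ K

I = εσT⁴, so T = (I/εσ)^(1/4) = (2.779×10⁶/(0.442×5.670×10⁻⁸))^(1/4) = 3.25×10³ K.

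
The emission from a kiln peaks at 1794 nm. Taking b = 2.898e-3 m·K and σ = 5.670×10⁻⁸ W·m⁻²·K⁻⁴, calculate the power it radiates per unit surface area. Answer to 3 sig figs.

I ≈ 3.86×10⁵ W/m²

Wien's law: T = b/λ_max = 2.898×10⁻³/1.794×10⁻⁶ = 1615.38 K.
Then I = σT⁴ = 5.670×10⁻⁸×(1615.38)⁴ = 3.86×10⁵ W/m².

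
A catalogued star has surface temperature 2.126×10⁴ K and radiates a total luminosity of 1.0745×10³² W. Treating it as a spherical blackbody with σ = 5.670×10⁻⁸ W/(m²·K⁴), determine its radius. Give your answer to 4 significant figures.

L = 4πR²σT⁴ ⇒ R = √(L/(4πσT⁴)).
σT⁴ = 1.15834×10¹⁰ W/m², so R = √(1.0745×10³²/(4π×1.15834×10¹⁰)) = 2.717×10¹⁰ m.

R ≈ 2.717×10¹⁰ m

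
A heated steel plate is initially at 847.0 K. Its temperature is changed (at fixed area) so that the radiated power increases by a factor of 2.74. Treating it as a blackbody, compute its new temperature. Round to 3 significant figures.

P ∝ T⁴, so T₂/T₁ = (P₂/P₁)^(1/4) = (2.74)^(1/4) = 1.28658.
T₂ = 847.0 × 1.28658 = 1.09×10³ K.

T₂ ≈ 1.09×10³ K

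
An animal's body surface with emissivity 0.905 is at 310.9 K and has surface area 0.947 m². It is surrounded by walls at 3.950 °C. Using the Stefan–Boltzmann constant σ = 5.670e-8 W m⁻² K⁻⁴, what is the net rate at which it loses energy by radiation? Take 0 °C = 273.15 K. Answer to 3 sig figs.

Net loss ≈ 168 W

Surroundings: T = 3.950 °C + 273.15 = 277.100 K.
Area A = 0.947 m².
Net radiated power P_net = εσA(T⁴ − T₀⁴) = 0.905×5.670×10⁻⁸×0.947×(310.9⁴ − 277.100⁴).
T⁴ − T₀⁴ = 9.34293×10⁹ − 5.89585×10⁹ = 3.44708×10⁹ K⁴, so P_net = 168 W.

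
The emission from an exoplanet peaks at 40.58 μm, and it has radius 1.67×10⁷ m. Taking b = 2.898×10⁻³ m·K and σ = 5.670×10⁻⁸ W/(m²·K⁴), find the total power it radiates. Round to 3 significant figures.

Wien's law: T = b/λ_max = 2.898×10⁻³/4.058×10⁻⁵ = 71.4145 K.
Surface area A = 4πR² = 4π(1.67×10⁷ m)² = 3.50464×10¹⁵ m².
Then P = σAT⁴ = 5.670×10⁻⁸×3.50464×10¹⁵×(71.4145)⁴ = 5.17×10¹⁵ W.

P ≈ 5.17×10¹⁵ W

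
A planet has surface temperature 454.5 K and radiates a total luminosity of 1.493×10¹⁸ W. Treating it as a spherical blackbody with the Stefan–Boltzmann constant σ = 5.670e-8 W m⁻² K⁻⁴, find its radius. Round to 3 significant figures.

R ≈ 7.01×10⁶ m

L = 4πR²σT⁴ ⇒ R = √(L/(4πσT⁴)).
σT⁴ = 2419.46 W/m², so R = √(1.493×10¹⁸/(4π×2419.46)) = 7.01×10⁶ m.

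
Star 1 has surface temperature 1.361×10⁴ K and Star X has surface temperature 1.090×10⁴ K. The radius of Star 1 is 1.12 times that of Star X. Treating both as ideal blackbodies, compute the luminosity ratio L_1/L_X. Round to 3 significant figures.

L ∝ R²T⁴, so L_1/L_X = (R_1/R_X)²(T_1/T_X)⁴ = (1.12)² × (1.361×10⁴/1.090×10⁴)⁴ = 1.2544 × 2.43067 = 3.05.

L_1/L_X ≈ 3.05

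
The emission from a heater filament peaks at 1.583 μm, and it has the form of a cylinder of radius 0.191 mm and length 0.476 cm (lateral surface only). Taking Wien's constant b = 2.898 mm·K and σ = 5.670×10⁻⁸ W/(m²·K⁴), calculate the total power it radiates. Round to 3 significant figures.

Wien's law: T = b/λ_max = 2.898×10⁻³/1.583×10⁻⁶ = 1830.70 K.
Lateral area A = 2πrL = 2π×1.91×10⁻⁴×4.76×10⁻³ = 5.71242×10⁻⁶ m².
Then P = σAT⁴ = 5.670×10⁻⁸×5.71242×10⁻⁶×(1830.70)⁴ = 3.64 W.

P ≈ 3.64 W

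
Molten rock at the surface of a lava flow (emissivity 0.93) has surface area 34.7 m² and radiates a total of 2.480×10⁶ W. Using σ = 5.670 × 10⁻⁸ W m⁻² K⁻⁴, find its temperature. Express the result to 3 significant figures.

Area A = 34.7 m².
P = εσAT⁴ ⇒ T = (P/(εσA))^(1/4) = (2.480×10⁶/(0.93×5.670×10⁻⁸×34.7))^(1/4) = 1.08×10³ K.

T ≈ 1.08×10³ K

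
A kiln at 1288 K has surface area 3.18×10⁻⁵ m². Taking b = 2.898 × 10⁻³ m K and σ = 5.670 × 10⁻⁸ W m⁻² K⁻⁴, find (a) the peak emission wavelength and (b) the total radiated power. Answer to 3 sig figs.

(a) λ_max = b/T = 2.898×10⁻³/1288 = 2.250×10⁻⁶ m = 2.25 μm.
Area A = 3.18×10⁻⁵ m².
(b) P = σAT⁴ = 5.670×10⁻⁸×3.18×10⁻⁵×(1288)⁴ = 4.96 W.

λ_max ≈ 2.25 μm; P ≈ 4.96 W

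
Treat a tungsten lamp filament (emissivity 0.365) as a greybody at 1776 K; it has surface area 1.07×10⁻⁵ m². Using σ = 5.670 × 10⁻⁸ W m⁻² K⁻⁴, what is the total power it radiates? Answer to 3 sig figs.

Area A = 1.07×10⁻⁵ m².
P = εσAT⁴ = 0.365 × 5.670×10⁻⁸ × 1.07×10⁻⁵ × (1776)⁴ = 2.20 W.

P ≈ 2.20 W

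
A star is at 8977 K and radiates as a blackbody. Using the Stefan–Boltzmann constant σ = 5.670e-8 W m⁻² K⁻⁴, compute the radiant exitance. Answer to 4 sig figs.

Stefan–Boltzmann: I = σT⁴ = 5.670×10⁻⁸ × (8977)⁴ = 3.682×10⁸ W/m².

I ≈ 3.682×10⁸ W/m²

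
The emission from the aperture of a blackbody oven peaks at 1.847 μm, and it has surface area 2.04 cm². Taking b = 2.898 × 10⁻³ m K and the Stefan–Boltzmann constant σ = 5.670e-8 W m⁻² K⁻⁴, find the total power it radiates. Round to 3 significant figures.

P ≈ 70.1 W

Wien's law: T = b/λ_max = 2.898×10⁻³/1.847×10⁻⁶ = 1569.03 K.
Area A = 2.04 cm² = 2.04×10⁻⁴ m².
Then P = σAT⁴ = 5.670×10⁻⁸×2.04×10⁻⁴×(1569.03)⁴ = 70.1 W.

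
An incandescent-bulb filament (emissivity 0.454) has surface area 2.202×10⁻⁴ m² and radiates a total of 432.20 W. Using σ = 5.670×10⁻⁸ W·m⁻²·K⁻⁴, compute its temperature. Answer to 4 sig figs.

T ≈ 2955 K

Area A = 2.202×10⁻⁴ m².
P = εσAT⁴ ⇒ T = (P/(εσA))^(1/4) = (432.20/(0.454×5.670×10⁻⁸×2.202×10⁻⁴))^(1/4) = 2955 K.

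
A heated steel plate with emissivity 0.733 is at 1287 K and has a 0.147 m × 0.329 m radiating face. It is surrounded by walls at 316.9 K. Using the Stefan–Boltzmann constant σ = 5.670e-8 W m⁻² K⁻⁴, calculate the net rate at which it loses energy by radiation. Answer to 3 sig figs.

Area A = 0.147 × 0.329 = 0.048363 m².
Net radiated power P_net = εσA(T⁴ − T₀⁴) = 0.733×5.670×10⁻⁸×0.048363×(1287⁴ − 316.9⁴).
T⁴ − T₀⁴ = 2.74356×10¹² − 1.00853×10¹⁰ = 2.73347×10¹² K⁴, so P_net = 5.49×10³ W.

Net loss ≈ 5.49×10³ W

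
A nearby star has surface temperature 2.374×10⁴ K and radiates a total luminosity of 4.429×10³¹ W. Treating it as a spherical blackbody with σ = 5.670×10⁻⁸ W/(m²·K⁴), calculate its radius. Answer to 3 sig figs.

R ≈ 1.40×10¹⁰ m

L = 4πR²σT⁴ ⇒ R = √(L/(4πσT⁴)).
σT⁴ = 1.80097×10¹⁰ W/m², so R = √(4.429×10³¹/(4π×1.80097×10¹⁰)) = 1.40×10¹⁰ m.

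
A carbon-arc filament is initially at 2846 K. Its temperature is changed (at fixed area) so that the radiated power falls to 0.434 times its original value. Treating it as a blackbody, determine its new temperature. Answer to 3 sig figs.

P ∝ T⁴, so T₂/T₁ = (P₂/P₁)^(1/4) = (0.434)^(1/4) = 0.811657.
T₂ = 2846 × 0.811657 = 2.31×10³ K.

T₂ ≈ 2.31×10³ K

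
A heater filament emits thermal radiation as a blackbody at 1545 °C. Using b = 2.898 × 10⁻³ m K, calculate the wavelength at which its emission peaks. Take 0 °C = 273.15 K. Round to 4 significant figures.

λ_max ≈ 1.594 μm

T = 1545 °C + 273.15 = 1818.15 K.
Wien's displacement law: λ_max = b/T = (2.898×10⁻³ m·K)/(1818.15 K) = 1.5939×10⁻⁶ m.
That is 1.594 μm, in the infrared range.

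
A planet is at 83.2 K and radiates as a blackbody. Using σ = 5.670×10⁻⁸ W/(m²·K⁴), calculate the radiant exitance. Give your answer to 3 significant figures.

I ≈ 2.72 W/m²

Stefan–Boltzmann: I = σT⁴ = 5.670×10⁻⁸ × (83.2)⁴ = 2.72 W/m².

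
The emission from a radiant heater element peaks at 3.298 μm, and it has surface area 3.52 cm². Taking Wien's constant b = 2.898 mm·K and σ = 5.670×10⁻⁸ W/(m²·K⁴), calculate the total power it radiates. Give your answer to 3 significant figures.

P ≈ 11.9 W

Wien's law: T = b/λ_max = 2.898×10⁻³/3.298×10⁻⁶ = 878.714 K.
Area A = 3.52 cm² = 3.52×10⁻⁴ m².
Then P = σAT⁴ = 5.670×10⁻⁸×3.52×10⁻⁴×(878.714)⁴ = 11.9 W.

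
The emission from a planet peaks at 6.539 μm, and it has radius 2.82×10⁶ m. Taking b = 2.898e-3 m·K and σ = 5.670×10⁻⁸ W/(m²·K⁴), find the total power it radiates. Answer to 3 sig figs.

Wien's law: T = b/λ_max = 2.898×10⁻³/6.539×10⁻⁶ = 443.187 K.
Surface area A = 4πR² = 4π(2.82×10⁶ m)² = 9.99328×10¹³ m².
Then P = σAT⁴ = 5.670×10⁻⁸×9.99328×10¹³×(443.187)⁴ = 2.19×10¹⁷ W.

P ≈ 2.19×10¹⁷ W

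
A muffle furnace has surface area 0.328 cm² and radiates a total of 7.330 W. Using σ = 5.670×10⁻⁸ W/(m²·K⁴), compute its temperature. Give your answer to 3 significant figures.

T ≈ 1.41×10³ K

Area A = 0.328 cm² = 3.28×10⁻⁵ m².
P = σAT⁴ ⇒ T = (P/(σA))^(1/4) = (7.330/(5.670×10⁻⁸×3.28×10⁻⁵))^(1/4) = 1.41×10³ K.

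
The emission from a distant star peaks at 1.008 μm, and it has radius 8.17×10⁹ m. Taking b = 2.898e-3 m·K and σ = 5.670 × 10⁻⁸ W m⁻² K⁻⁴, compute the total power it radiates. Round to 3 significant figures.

P ≈ 3.25×10²⁷ W

Wien's law: T = b/λ_max = 2.898×10⁻³/1.008×10⁻⁶ = 2875.00 K.
Surface area A = 4πR² = 4π(8.17×10⁹ m)² = 8.38791×10²⁰ m².
Then P = σAT⁴ = 5.670×10⁻⁸×8.38791×10²⁰×(2875.00)⁴ = 3.25×10²⁷ W.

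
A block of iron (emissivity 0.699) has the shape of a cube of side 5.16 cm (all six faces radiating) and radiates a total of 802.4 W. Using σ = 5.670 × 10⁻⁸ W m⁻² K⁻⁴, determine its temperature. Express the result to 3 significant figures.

Area A = 6s² = 6×(0.0516 m)² = 0.0159754 m².
P = εσAT⁴ ⇒ T = (P/(εσA))^(1/4) = (802.4/(0.699×5.670×10⁻⁸×0.0159754))^(1/4) = 1.06×10³ K.

T ≈ 1.06×10³ K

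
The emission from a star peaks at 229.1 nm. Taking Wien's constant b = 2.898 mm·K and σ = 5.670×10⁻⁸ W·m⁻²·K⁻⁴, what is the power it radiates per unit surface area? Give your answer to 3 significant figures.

Wien's law: T = b/λ_max = 2.898×10⁻³/2.291×10⁻⁷ = 12649.5 K.
Then I = σT⁴ = 5.670×10⁻⁸×(12649.5)⁴ = 1.45×10⁹ W/m².

I ≈ 1.45×10⁹ W/m²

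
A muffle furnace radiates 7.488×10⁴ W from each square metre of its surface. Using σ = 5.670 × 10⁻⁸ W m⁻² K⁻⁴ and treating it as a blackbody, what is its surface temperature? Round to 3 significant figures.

I = σT⁴, so T = (I/σ)^(1/4) = (7.488×10⁴/(5.670×10⁻⁸))^(1/4) = 1.07×10³ K.

T ≈ 1.07×10³ K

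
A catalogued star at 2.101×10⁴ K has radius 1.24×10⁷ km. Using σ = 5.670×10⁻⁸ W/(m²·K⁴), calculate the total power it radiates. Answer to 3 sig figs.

Surface area A = 4πR² = 4π(1.24×10¹⁰ m)² = 1.93221×10²¹ m².
P = σAT⁴ = 5.670×10⁻⁸ × 1.93221×10²¹ × (2.101×10⁴)⁴ = 2.13×10³¹ W.

P ≈ 2.13×10³¹ W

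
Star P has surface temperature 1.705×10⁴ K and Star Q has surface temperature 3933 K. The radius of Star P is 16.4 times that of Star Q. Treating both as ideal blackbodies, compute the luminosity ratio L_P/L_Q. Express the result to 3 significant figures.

L_P/L_Q ≈ 9.50×10⁴

L ∝ R²T⁴, so L_P/L_Q = (R_P/R_Q)²(T_P/T_Q)⁴ = (16.4)² × (1.705×10⁴/3933)⁴ = 268.96 × 353.185 = 9.50×10⁴.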